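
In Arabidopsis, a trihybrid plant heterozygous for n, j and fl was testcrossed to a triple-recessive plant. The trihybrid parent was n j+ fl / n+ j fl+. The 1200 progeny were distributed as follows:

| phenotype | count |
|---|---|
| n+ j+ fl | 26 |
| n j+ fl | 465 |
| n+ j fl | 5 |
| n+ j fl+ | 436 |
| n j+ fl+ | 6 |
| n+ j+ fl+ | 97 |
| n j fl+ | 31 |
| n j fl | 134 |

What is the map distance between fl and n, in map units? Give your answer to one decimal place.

The two rarest classes, n j+ fl+ and n+ j fl, are the double crossovers. Comparing them with the parentals, only the fl allele has switched, so fl is the middle locus and the order is j – fl – n.
Crossovers in the fl–n interval produce the single-crossover classes n+ j+ fl and n j fl+ (26 + 31 = 57) plus the double crossovers (11).
RF(fl–n) = (57 + 11) / 1200 = 68/1200 = 0.0567 → 5.7 map units.

5.7 map units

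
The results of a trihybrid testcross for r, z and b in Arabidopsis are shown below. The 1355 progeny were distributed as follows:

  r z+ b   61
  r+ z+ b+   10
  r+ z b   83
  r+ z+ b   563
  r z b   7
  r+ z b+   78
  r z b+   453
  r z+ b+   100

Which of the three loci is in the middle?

The two most frequent reciprocal classes, r z b+ and r+ z+ b, are the parental types, so the F1 was r z b+ / r+ z+ b.
The two rarest classes, r z b and r+ z+ b+, are the double crossovers. Comparing them with the parentals, only the b allele has switched, so b is the middle locus and the order is z – b – r.

b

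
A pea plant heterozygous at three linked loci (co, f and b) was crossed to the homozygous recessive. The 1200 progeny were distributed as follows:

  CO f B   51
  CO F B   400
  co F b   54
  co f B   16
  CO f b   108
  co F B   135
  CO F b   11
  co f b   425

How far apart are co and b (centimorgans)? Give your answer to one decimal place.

The two most frequent reciprocal classes, CO F B and co f b, are the parental types, so the F1 was CO F B / co f b.
The two rarest classes, CO F b and co f B, are the double crossovers. Comparing them with the parentals, only the b allele has switched, so b is the middle locus and the order is f – b – co.
Crossovers in the b–co interval produce the single-crossover classes co F B and CO f b (135 + 108 = 243) plus the double crossovers (27).
RF(b–co) = (243 + 27) / 1200 = 270/1200 = 0.2250 → 22.5 centimorgans.

22.5 centimorgans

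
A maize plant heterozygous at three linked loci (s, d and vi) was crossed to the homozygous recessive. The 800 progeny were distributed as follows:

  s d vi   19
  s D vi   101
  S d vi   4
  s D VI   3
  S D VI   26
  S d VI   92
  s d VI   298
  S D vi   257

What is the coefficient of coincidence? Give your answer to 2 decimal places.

The two most frequent reciprocal classes, s d VI and S D vi, are the parental types, so the F1 was s d VI / S D vi.
The two rarest classes, s D VI and S d vi, are the double crossovers. Comparing them with the parentals, only the d allele has switched, so d is the middle locus and the order is vi – d – s.
vi–d: (45 + 7)/800 = 0.0650; d–s: (193 + 7)/800 = 0.2500.
Expected DCO frequency = 0.0650 × 0.2500 ≈ 0.01625; observed = 7/800 ≈ 0.00875.
Coefficient of coincidence = 0.00875/0.01625 ≈ 0.54.

0.54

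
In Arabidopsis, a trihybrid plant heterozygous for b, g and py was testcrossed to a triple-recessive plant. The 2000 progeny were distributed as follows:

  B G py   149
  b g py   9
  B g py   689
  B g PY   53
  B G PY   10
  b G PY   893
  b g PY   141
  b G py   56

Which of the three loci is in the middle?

The two most frequent reciprocal classes, b G PY and B g py, are the parental types, so the F1 was b G PY / B g py.
The two rarest classes, B G PY and b g py, are the double crossovers. Comparing them with the parentals, only the b allele has switched, so b is the middle locus and the order is g – b – py.

b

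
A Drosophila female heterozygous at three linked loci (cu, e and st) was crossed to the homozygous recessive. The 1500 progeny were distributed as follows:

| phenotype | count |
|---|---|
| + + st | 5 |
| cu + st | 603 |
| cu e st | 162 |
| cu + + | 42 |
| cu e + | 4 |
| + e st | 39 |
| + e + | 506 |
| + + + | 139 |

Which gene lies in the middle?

The two most frequent reciprocal classes, cu + st and + e +, are the parental types, so the F1 was cu + st / + e +.
The two rarest classes, + + st and cu e +, are the double crossovers. Comparing them with the parentals, only the cu allele has switched, so cu is the middle locus and the order is e – cu – st.

cu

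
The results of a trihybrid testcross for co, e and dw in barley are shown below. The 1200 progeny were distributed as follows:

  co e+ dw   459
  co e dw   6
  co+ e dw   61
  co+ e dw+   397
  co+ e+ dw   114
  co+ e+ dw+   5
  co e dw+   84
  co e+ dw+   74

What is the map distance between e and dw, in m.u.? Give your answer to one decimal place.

12.2 m.u.

The two most frequent reciprocal classes, co+ e dw+ and co e+ dw, are the parental types, so the F1 was co+ e dw+ / co e+ dw.
The two rarest classes, co+ e+ dw+ and co e dw, are the double crossovers. Comparing them with the parentals, only the e allele has switched, so e is the middle locus and the order is dw – e – co.
Crossovers in the dw–e interval produce the single-crossover classes co+ e dw and co e+ dw+ (61 + 74 = 135) plus the double crossovers (11).
RF(dw–e) = (135 + 11) / 1200 = 146/1200 = 0.1217 → 12.2 m.u.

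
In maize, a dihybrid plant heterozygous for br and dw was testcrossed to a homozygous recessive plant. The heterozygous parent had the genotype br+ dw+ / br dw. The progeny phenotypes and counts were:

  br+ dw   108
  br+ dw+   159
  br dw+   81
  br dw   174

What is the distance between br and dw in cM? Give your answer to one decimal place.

The recombinant classes are br+ dw and br dw+: 108 + 81 = 189.
Recombination frequency = 189/522 = 0.3621 ≈ 36.2%, i.e. 36.2 cM.

36.2 cM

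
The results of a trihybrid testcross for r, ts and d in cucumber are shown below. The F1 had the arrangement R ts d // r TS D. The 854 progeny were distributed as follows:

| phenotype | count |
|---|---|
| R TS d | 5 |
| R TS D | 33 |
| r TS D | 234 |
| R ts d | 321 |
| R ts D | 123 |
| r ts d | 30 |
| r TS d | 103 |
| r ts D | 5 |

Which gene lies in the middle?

ts

The two rarest classes, R TS d and r ts D, are the double crossovers. Comparing them with the parentals, only the ts allele has switched, so ts is the middle locus and the order is d – ts – r.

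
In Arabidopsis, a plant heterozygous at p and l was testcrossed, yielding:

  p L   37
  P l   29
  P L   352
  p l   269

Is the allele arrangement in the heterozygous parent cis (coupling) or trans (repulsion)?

The two most frequent classes are P L (352) and p l (269); these are the parental (non-recombinant) types.
So the F1 carried P L on one chromosome and p l on the other — the recessive alleles are on the same chromosome (cis / coupling).

cis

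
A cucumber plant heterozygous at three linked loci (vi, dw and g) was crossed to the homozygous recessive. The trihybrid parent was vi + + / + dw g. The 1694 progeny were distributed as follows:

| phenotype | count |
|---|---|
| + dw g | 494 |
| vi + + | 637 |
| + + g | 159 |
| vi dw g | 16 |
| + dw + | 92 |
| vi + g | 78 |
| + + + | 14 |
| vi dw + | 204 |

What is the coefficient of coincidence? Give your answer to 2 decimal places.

0.65

The two rarest classes, + + + and vi dw g, are the double crossovers. Comparing them with the parentals, only the vi allele has switched, so vi is the middle locus and the order is dw – vi – g.
dw–vi: (363 + 30)/1694 = 0.2320; vi–g: (170 + 30)/1694 = 0.1181.
Expected DCO frequency = 0.2320 × 0.1181 ≈ 0.02740; observed = 30/1694 ≈ 0.01771.
Coefficient of coincidence = 0.01771/0.02740 ≈ 0.65.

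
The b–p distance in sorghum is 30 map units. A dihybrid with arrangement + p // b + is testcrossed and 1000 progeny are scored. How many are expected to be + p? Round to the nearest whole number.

A map distance of 30 map units corresponds to a recombination frequency of 0.300.
The F1 is + p / b +, so + p is a parental gamete class with expected frequency (1 − r)/2 = 0.700/2 = 0.3500.
Expected number = 0.3500 × 1000 = 350.00 ≈ 350.

350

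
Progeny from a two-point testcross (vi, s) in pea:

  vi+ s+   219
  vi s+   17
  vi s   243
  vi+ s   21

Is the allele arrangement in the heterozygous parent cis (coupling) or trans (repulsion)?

cis

The two most frequent classes are vi+ s+ (219) and vi s (243); these are the parental (non-recombinant) types.
So the F1 carried vi+ s+ on one chromosome and vi s on the other — the recessive alleles are on the same chromosome (cis / coupling).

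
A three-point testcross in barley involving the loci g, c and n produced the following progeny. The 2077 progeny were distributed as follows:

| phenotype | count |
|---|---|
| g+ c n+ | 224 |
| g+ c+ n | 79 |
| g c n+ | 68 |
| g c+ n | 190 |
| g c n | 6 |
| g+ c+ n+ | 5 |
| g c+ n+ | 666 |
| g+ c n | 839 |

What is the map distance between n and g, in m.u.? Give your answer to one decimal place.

20.5 m.u.

The two most frequent reciprocal classes, g+ c n and g c+ n+, are the parental types, so the F1 was g+ c n / g c+ n+.
The two rarest classes, g c n and g+ c+ n+, are the double crossovers. Comparing them with the parentals, only the g allele has switched, so g is the middle locus and the order is n – g – c.
Crossovers in the n–g interval produce the single-crossover classes g+ c n+ and g c+ n (224 + 190 = 414) plus the double crossovers (11).
RF(n–g) = (414 + 11) / 2077 = 425/2077 = 0.2046 → 20.5 m.u.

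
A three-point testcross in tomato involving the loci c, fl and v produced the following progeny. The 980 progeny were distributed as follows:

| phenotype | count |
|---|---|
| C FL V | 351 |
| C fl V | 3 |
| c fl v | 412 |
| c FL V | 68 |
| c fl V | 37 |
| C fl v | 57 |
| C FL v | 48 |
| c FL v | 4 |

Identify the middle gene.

The two most frequent reciprocal classes, C FL V and c fl v, are the parental types, so the F1 was C FL V / c fl v.
The two rarest classes, C fl V and c FL v, are the double crossovers. Comparing them with the parentals, only the fl allele has switched, so fl is the middle locus and the order is v – fl – c.

fl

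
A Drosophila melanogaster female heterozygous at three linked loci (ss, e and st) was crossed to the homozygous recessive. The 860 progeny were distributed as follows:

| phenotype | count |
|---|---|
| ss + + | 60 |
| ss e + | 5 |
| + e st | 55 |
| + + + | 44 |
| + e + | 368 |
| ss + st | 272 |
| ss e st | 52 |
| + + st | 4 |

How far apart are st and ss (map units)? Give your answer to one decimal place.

14.4 map units

The two most frequent reciprocal classes, ss + st and + e +, are the parental types, so the F1 was ss + st / + e +.
The two rarest classes, + + st and ss e +, are the double crossovers. Comparing them with the parentals, only the ss allele has switched, so ss is the middle locus and the order is e – ss – st.
Crossovers in the ss–st interval produce the single-crossover classes ss + + and + e st (60 + 55 = 115) plus the double crossovers (9).
RF(ss–st) = (115 + 9) / 860 = 124/860 = 0.1442 → 14.4 map units.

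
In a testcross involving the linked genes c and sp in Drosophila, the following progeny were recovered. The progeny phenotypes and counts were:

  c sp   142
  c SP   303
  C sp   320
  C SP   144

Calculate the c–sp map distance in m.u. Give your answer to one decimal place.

31.5 m.u.

The two most frequent classes, C sp (320) and c SP (303), are the parental types, so the F1 was C sp / c SP.
The recombinant classes are C SP and c sp: 144 + 142 = 286.
Recombination frequency = 286/909 = 0.3146 ≈ 31.5%, i.e. 31.5 m.u.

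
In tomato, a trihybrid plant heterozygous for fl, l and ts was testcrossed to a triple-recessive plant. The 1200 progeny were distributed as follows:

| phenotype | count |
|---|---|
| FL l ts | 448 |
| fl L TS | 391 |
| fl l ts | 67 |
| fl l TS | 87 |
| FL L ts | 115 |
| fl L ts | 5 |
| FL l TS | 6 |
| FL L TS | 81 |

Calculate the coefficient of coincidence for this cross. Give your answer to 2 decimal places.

0.39

The two most frequent reciprocal classes, FL l ts and fl L TS, are the parental types, so the F1 was FL l ts / fl L TS.
The two rarest classes, FL l TS and fl L ts, are the double crossovers. Comparing them with the parentals, only the ts allele has switched, so ts is the middle locus and the order is l – ts – fl.
l–ts: (202 + 11)/1200 = 0.1775; ts–fl: (148 + 11)/1200 = 0.1325.
Expected DCO frequency = 0.1775 × 0.1325 ≈ 0.02352; observed = 11/1200 ≈ 0.00917.
Coefficient of coincidence = 0.00917/0.02352 ≈ 0.39.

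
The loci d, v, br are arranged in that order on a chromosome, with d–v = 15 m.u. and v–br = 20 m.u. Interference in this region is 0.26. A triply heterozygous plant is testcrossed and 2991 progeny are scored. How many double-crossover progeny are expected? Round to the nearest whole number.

Map distances give recombination frequencies of 0.150 and 0.200 for the two intervals.
With interference 0.26 (so coincidence = 0.74), expected double-crossover frequency = 0.150 × 0.200 × 0.74 = 0.02220.
Expected number = 0.02220 × 2991 = 66.40 ≈ 66.

66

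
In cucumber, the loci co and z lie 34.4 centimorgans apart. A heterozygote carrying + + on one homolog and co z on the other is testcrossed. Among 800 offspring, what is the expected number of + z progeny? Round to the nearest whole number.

138

A map distance of 34.4 centimorgans corresponds to a recombination frequency of 0.344.
The F1 is + + / co z, so + z is a recombinant gamete class with expected frequency r/2 = 0.344/2 = 0.1720.
Expected number = 0.1720 × 800 = 137.60 ≈ 138.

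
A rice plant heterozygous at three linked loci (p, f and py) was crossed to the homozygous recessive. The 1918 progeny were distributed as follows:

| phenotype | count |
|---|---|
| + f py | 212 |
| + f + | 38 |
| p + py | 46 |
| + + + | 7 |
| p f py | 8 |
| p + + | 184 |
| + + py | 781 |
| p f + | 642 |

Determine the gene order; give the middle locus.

py

The two most frequent reciprocal classes, p f + and + + py, are the parental types, so the F1 was p f + / + + py.
The two rarest classes, p f py and + + +, are the double crossovers. Comparing them with the parentals, only the py allele has switched, so py is the middle locus and the order is f – py – p.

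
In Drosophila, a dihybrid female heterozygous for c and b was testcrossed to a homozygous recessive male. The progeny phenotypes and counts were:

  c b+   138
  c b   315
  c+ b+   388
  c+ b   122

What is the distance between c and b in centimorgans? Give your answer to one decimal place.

27.0 centimorgans

The two most frequent classes, c+ b+ (388) and c b (315), are the parental types, so the F1 was c+ b+ / c b.
The recombinant classes are c+ b and c b+: 122 + 138 = 260.
Recombination frequency = 260/963 = 0.2700 ≈ 27.0%, i.e. 27.0 centimorgans.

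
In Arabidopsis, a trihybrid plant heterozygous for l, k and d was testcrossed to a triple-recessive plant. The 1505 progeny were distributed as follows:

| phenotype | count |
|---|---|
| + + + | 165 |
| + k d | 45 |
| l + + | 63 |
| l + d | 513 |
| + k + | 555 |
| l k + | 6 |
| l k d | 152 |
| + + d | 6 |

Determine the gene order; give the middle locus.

l

The two most frequent reciprocal classes, l + d and + k +, are the parental types, so the F1 was l + d / + k +.
The two rarest classes, + + d and l k +, are the double crossovers. Comparing them with the parentals, only the l allele has switched, so l is the middle locus and the order is d – l – k.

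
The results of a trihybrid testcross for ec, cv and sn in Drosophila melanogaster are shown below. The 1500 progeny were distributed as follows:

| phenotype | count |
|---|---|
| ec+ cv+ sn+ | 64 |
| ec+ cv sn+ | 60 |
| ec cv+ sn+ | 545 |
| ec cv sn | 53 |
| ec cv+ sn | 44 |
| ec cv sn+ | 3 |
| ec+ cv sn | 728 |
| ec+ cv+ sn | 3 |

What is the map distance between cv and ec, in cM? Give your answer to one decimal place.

8.2 cM

The two most frequent reciprocal classes, ec cv+ sn+ and ec+ cv sn, are the parental types, so the F1 was ec cv+ sn+ / ec+ cv sn.
The two rarest classes, ec cv sn+ and ec+ cv+ sn, are the double crossovers. Comparing them with the parentals, only the cv allele has switched, so cv is the middle locus and the order is ec – cv – sn.
Crossovers in the ec–cv interval produce the single-crossover classes ec+ cv+ sn+ and ec cv sn (64 + 53 = 117) plus the double crossovers (6).
RF(ec–cv) = (117 + 6) / 1500 = 123/1500 = 0.0820 → 8.2 cM.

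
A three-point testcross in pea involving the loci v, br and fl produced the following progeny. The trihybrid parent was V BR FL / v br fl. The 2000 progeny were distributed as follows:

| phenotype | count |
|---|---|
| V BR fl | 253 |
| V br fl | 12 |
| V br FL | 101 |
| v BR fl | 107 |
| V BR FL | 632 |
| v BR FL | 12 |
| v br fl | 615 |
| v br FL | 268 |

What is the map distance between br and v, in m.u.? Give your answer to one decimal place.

The two rarest classes, v BR FL and V br fl, are the double crossovers. Comparing them with the parentals, only the v allele has switched, so v is the middle locus and the order is fl – v – br.
Crossovers in the v–br interval produce the single-crossover classes V br FL and v BR fl (101 + 107 = 208) plus the double crossovers (24).
RF(v–br) = (208 + 24) / 2000 = 232/2000 = 0.1160 → 11.6 m.u.

11.6 m.u.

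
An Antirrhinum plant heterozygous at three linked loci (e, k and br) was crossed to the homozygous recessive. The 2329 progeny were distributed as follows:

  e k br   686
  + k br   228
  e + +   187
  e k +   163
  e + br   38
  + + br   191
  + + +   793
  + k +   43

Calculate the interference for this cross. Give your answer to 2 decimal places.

The two most frequent reciprocal classes, + + + and e k br, are the parental types, so the F1 was + + + / e k br.
The two rarest classes, + k + and e + br, are the double crossovers. Comparing them with the parentals, only the k allele has switched, so k is the middle locus and the order is br – k – e.
br–k: (354 + 81)/2329 = 0.1868; k–e: (415 + 81)/2329 = 0.2130.
Expected DCO frequency = 0.1868 × 0.2130 ≈ 0.03979; observed = 81/2329 ≈ 0.03478.
Coefficient of coincidence = 0.03478/0.03979 ≈ 0.87; interference = 1 − 0.87 = 0.13.

0.13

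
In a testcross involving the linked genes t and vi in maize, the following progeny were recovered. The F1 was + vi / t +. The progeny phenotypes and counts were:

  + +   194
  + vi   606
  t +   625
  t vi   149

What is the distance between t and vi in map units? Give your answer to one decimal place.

The recombinant classes are + + and t vi: 194 + 149 = 343.
Recombination frequency = 343/1574 = 0.2179 ≈ 21.8%, i.e. 21.8 map units.

21.8 map units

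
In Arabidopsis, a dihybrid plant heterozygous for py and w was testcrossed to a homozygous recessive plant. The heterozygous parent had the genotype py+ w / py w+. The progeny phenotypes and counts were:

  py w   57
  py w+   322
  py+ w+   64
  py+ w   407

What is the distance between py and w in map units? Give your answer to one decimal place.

14.2 map units

The recombinant classes are py+ w+ and py w: 64 + 57 = 121.
Recombination frequency = 121/850 = 0.1424 ≈ 14.2%, i.e. 14.2 map units.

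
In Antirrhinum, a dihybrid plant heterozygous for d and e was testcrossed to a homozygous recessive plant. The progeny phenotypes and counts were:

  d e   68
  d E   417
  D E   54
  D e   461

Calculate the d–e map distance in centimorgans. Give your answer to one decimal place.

The two most frequent classes, D e (461) and d E (417), are the parental types, so the F1 was D e / d E.
The recombinant classes are D E and d e: 54 + 68 = 122.
Recombination frequency = 122/1000 = 0.1220 ≈ 12.2%, i.e. 12.2 centimorgans.

12.2 centimorgans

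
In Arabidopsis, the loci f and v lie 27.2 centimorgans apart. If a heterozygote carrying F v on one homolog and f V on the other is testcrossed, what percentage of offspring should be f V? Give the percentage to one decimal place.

36.4%

A map distance of 27.2 centimorgans corresponds to a recombination frequency of 0.272.
The F1 is F v / f V, so f V is a parental gamete class with expected frequency (1 − r)/2 = 0.728/2 = 0.3640.
That is 0.3640 = 36.4% of the progeny.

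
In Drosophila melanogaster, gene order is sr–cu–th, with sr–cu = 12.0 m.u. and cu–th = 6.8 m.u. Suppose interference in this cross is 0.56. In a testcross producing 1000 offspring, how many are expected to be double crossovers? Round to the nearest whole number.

Map distances give recombination frequencies of 0.120 and 0.068 for the two intervals.
With interference 0.56 (so coincidence = 0.44), expected double-crossover frequency = 0.120 × 0.068 × 0.44 = 0.00359.
Expected number = 0.00359 × 1000 = 3.59 ≈ 4.

4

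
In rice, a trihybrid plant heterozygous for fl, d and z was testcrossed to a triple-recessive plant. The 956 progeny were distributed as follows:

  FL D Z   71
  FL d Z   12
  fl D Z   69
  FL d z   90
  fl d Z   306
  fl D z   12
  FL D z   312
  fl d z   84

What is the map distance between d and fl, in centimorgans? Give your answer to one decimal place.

19.1 centimorgans

The two most frequent reciprocal classes, FL D z and fl d Z, are the parental types, so the F1 was FL D z / fl d Z.
The two rarest classes, fl D z and FL d Z, are the double crossovers. Comparing them with the parentals, only the fl allele has switched, so fl is the middle locus and the order is z – fl – d.
Crossovers in the fl–d interval produce the single-crossover classes FL d z and fl D Z (90 + 69 = 159) plus the double crossovers (24).
RF(fl–d) = (159 + 24) / 956 = 183/956 = 0.1914 → 19.1 centimorgans.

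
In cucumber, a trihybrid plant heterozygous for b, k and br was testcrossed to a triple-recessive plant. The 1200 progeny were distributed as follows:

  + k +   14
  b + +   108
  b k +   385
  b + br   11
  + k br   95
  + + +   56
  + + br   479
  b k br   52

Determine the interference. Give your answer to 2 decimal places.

The two most frequent reciprocal classes, + + br and b k +, are the parental types, so the F1 was + + br / b k +.
The two rarest classes, b + br and + k +, are the double crossovers. Comparing them with the parentals, only the b allele has switched, so b is the middle locus and the order is k – b – br.
k–b: (203 + 25)/1200 = 0.1900; b–br: (108 + 25)/1200 = 0.1108.
Expected DCO frequency = 0.1900 × 0.1108 ≈ 0.02105; observed = 25/1200 ≈ 0.02083.
Coefficient of coincidence = 0.02083/0.02105 ≈ 0.99; interference = 1 − 0.99 = 0.01.

0.01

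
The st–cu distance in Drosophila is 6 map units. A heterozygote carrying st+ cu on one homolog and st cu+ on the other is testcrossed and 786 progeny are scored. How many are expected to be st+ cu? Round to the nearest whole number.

369

A map distance of 6 map units corresponds to a recombination frequency of 0.060.
The F1 is st+ cu / st cu+, so st+ cu is a parental gamete class with expected frequency (1 − r)/2 = 0.940/2 = 0.4700.
Expected number = 0.4700 × 786 = 369.42 ≈ 369.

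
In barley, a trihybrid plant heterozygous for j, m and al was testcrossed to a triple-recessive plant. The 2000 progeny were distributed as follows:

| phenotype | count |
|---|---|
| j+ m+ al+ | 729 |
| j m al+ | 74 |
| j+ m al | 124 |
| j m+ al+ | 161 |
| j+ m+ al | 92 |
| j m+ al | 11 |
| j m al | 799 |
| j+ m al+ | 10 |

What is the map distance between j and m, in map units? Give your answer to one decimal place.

The two most frequent reciprocal classes, j m al and j+ m+ al+, are the parental types, so the F1 was j m al / j+ m+ al+.
The two rarest classes, j m+ al and j+ m al+, are the double crossovers. Comparing them with the parentals, only the m allele has switched, so m is the middle locus and the order is al – m – j.
Crossovers in the m–j interval produce the single-crossover classes j+ m al and j m+ al+ (124 + 161 = 285) plus the double crossovers (21).
RF(m–j) = (285 + 21) / 2000 = 306/2000 = 0.1530 → 15.3 map units.

15.3 map units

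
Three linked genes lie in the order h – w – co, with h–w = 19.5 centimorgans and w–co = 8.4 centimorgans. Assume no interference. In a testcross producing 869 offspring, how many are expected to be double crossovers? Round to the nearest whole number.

Map distances give recombination frequencies of 0.195 and 0.084 for the two intervals.
With no interference, expected double-crossover frequency = 0.195 × 0.084 = 0.01638.
Expected number = 0.01638 × 869 = 14.23 ≈ 14.

14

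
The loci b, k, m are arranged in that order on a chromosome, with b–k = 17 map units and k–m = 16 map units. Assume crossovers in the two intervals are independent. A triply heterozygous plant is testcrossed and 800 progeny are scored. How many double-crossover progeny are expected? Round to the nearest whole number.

Map distances give recombination frequencies of 0.170 and 0.160 for the two intervals.
With no interference, expected double-crossover frequency = 0.170 × 0.160 = 0.02720.
Expected number = 0.02720 × 800 = 21.76 ≈ 22.

22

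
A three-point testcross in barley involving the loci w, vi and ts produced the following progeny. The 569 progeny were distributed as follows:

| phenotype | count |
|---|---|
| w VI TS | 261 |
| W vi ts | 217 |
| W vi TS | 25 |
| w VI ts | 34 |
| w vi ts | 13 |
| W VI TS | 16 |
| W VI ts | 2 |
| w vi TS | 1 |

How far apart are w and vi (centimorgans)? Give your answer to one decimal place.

The two most frequent reciprocal classes, W vi ts and w VI TS, are the parental types, so the F1 was W vi ts / w VI TS.
The two rarest classes, W VI ts and w vi TS, are the double crossovers. Comparing them with the parentals, only the vi allele has switched, so vi is the middle locus and the order is ts – vi – w.
Crossovers in the vi–w interval produce the single-crossover classes w vi ts and W VI TS (13 + 16 = 29) plus the double crossovers (3).
RF(vi–w) = (29 + 3) / 569 = 32/569 = 0.0562 → 5.6 centimorgans.

5.6 centimorgans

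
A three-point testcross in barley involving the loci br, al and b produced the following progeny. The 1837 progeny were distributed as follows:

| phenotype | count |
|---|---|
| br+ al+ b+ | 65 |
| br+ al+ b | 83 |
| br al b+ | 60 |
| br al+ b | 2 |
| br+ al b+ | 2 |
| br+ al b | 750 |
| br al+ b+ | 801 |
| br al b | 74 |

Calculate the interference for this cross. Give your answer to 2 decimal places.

The two most frequent reciprocal classes, br al+ b+ and br+ al b, are the parental types, so the F1 was br al+ b+ / br+ al b.
The two rarest classes, br al+ b and br+ al b+, are the double crossovers. Comparing them with the parentals, only the b allele has switched, so b is the middle locus and the order is br – b – al.
br–b: (139 + 4)/1837 = 0.0778; b–al: (143 + 4)/1837 = 0.0800.
Expected DCO frequency = 0.0778 × 0.0800 ≈ 0.00622; observed = 4/1837 ≈ 0.00218.
Coefficient of coincidence = 0.00218/0.00622 ≈ 0.35; interference = 1 − 0.35 = 0.65.

0.65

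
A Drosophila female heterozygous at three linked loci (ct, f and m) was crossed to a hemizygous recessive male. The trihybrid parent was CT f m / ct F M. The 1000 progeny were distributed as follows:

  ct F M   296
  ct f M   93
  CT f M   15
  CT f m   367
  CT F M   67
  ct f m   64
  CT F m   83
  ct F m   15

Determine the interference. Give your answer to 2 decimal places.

The two rarest classes, CT f M and ct F m, are the double crossovers. Comparing them with the parentals, only the m allele has switched, so m is the middle locus and the order is ct – m – f.
ct–m: (131 + 30)/1000 = 0.1610; m–f: (176 + 30)/1000 = 0.2060.
Expected DCO frequency = 0.1610 × 0.2060 ≈ 0.03317; observed = 30/1000 ≈ 0.03000.
Coefficient of coincidence = 0.03000/0.03317 ≈ 0.90; interference = 1 − 0.90 = 0.10.

0.10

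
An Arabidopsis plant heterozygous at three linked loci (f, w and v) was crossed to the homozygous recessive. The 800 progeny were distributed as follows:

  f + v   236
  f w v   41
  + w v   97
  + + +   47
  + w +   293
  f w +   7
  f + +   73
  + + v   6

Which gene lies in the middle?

f

The two most frequent reciprocal classes, f + v and + w +, are the parental types, so the F1 was f + v / + w +.
The two rarest classes, + + v and f w +, are the double crossovers. Comparing them with the parentals, only the f allele has switched, so f is the middle locus and the order is v – f – w.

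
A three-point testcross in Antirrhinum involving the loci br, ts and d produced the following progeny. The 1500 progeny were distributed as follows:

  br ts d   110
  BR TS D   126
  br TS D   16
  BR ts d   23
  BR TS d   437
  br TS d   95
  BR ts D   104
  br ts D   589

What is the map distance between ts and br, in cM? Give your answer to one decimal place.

15.9 cM

The two most frequent reciprocal classes, br ts D and BR TS d, are the parental types, so the F1 was br ts D / BR TS d.
The two rarest classes, br TS D and BR ts d, are the double crossovers. Comparing them with the parentals, only the ts allele has switched, so ts is the middle locus and the order is d – ts – br.
Crossovers in the ts–br interval produce the single-crossover classes BR ts D and br TS d (104 + 95 = 199) plus the double crossovers (39).
RF(ts–br) = (199 + 39) / 1500 = 238/1500 = 0.1587 → 15.9 cM.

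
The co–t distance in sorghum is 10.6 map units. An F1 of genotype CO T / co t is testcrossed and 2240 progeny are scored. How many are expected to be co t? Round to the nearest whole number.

A map distance of 10.6 map units corresponds to a recombination frequency of 0.106.
The F1 is CO T / co t, so co t is a parental gamete class with expected frequency (1 − r)/2 = 0.894/2 = 0.4470.
Expected number = 0.4470 × 2240 = 1001.28 ≈ 1001.

1001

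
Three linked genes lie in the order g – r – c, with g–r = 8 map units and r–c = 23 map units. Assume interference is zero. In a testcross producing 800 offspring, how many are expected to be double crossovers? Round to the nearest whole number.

Map distances give recombination frequencies of 0.080 and 0.230 for the two intervals.
With no interference, expected double-crossover frequency = 0.080 × 0.230 = 0.01840.
Expected number = 0.01840 × 800 = 14.72 ≈ 15.

15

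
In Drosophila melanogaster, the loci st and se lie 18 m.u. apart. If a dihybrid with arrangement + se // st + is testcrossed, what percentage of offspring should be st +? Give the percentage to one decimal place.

A map distance of 18 m.u. corresponds to a recombination frequency of 0.180.
The F1 is + se / st +, so st + is a parental gamete class with expected frequency (1 − r)/2 = 0.820/2 = 0.4100.
That is 0.4100 = 41.0% of the progeny.

41.0%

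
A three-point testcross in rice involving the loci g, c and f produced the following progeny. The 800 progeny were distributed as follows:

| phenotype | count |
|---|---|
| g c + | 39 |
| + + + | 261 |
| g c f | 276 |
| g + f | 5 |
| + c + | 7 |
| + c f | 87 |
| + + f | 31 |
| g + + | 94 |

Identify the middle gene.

c

The two most frequent reciprocal classes, g c f and + + +, are the parental types, so the F1 was g c f / + + +.
The two rarest classes, g + f and + c +, are the double crossovers. Comparing them with the parentals, only the c allele has switched, so c is the middle locus and the order is f – c – g.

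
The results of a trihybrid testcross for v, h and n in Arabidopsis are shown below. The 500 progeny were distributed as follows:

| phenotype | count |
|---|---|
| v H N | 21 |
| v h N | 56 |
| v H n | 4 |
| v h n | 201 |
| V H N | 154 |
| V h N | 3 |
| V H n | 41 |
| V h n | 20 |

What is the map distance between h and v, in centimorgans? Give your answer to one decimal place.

The two most frequent reciprocal classes, V H N and v h n, are the parental types, so the F1 was V H N / v h n.
The two rarest classes, V h N and v H n, are the double crossovers. Comparing them with the parentals, only the h allele has switched, so h is the middle locus and the order is n – h – v.
Crossovers in the h–v interval produce the single-crossover classes v H N and V h n (21 + 20 = 41) plus the double crossovers (7).
RF(h–v) = (41 + 7) / 500 = 48/500 = 0.0960 → 9.6 centimorgans.

9.6 centimorgans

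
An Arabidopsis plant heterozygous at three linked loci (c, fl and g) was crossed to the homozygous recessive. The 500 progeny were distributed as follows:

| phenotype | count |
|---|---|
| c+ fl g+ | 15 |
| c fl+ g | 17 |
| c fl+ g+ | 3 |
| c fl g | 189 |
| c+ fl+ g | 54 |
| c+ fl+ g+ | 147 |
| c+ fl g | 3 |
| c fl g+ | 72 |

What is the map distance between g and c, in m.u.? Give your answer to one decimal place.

The two most frequent reciprocal classes, c+ fl+ g+ and c fl g, are the parental types, so the F1 was c+ fl+ g+ / c fl g.
The two rarest classes, c fl+ g+ and c+ fl g, are the double crossovers. Comparing them with the parentals, only the c allele has switched, so c is the middle locus and the order is g – c – fl.
Crossovers in the g–c interval produce the single-crossover classes c+ fl+ g and c fl g+ (54 + 72 = 126) plus the double crossovers (6).
RF(g–c) = (126 + 6) / 500 = 132/500 = 0.2640 → 26.4 m.u.

26.4 m.u.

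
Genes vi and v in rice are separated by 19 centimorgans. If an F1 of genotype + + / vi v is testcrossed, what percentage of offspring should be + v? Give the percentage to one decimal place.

9.5%

A map distance of 19 centimorgans corresponds to a recombination frequency of 0.190.
The F1 is + + / vi v, so + v is a recombinant gamete class with expected frequency r/2 = 0.190/2 = 0.0950.
That is 0.0950 = 9.5% of the progeny.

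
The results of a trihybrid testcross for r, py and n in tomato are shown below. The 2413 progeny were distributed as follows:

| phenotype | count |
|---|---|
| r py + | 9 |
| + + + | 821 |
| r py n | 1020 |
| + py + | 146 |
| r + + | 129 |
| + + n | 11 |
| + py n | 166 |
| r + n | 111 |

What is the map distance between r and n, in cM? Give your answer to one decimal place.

13.1 cM

The two most frequent reciprocal classes, r py n and + + +, are the parental types, so the F1 was r py n / + + +.
The two rarest classes, r py + and + + n, are the double crossovers. Comparing them with the parentals, only the n allele has switched, so n is the middle locus and the order is py – n – r.
Crossovers in the n–r interval produce the single-crossover classes + py n and r + + (166 + 129 = 295) plus the double crossovers (20).
RF(n–r) = (295 + 20) / 2413 = 315/2413 = 0.1305 → 13.1 cM.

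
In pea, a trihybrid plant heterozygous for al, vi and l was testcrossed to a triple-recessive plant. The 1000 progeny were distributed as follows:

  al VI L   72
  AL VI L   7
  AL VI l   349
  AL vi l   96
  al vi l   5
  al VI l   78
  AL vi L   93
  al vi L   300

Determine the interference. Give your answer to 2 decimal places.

The two most frequent reciprocal classes, AL VI l and al vi L, are the parental types, so the F1 was AL VI l / al vi L.
The two rarest classes, AL VI L and al vi l, are the double crossovers. Comparing them with the parentals, only the l allele has switched, so l is the middle locus and the order is al – l – vi.
al–l: (171 + 12)/1000 = 0.1830; l–vi: (168 + 12)/1000 = 0.1800.
Expected DCO frequency = 0.1830 × 0.1800 ≈ 0.03294; observed = 12/1000 ≈ 0.01200.
Coefficient of coincidence = 0.01200/0.03294 ≈ 0.36; interference = 1 − 0.36 = 0.64.

0.64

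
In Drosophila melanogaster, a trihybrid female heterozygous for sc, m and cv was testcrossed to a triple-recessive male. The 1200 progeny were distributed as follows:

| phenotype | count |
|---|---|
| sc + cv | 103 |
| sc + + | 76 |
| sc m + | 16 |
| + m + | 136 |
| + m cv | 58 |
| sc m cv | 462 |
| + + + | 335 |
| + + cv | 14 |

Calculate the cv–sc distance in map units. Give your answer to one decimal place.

13.7 map units

The two most frequent reciprocal classes, + + + and sc m cv, are the parental types, so the F1 was + + + / sc m cv.
The two rarest classes, + + cv and sc m +, are the double crossovers. Comparing them with the parentals, only the cv allele has switched, so cv is the middle locus and the order is m – cv – sc.
Crossovers in the cv–sc interval produce the single-crossover classes sc + + and + m cv (76 + 58 = 134) plus the double crossovers (30).
RF(cv–sc) = (134 + 30) / 1200 = 164/1200 = 0.1367 → 13.7 map units.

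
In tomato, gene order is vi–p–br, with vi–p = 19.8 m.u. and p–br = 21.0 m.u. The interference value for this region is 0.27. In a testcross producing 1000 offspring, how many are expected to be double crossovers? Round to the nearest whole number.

30

Map distances give recombination frequencies of 0.198 and 0.210 for the two intervals.
With interference 0.27 (so coincidence = 0.73), expected double-crossover frequency = 0.198 × 0.210 × 0.73 = 0.03035.
Expected number = 0.03035 × 1000 = 30.35 ≈ 30.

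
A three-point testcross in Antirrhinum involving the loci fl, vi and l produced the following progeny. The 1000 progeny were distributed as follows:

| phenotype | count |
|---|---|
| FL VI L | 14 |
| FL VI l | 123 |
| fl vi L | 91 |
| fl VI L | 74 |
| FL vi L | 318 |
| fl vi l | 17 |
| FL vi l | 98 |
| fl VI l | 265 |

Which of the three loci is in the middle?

vi

The two most frequent reciprocal classes, fl VI l and FL vi L, are the parental types, so the F1 was fl VI l / FL vi L.
The two rarest classes, fl vi l and FL VI L, are the double crossovers. Comparing them with the parentals, only the vi allele has switched, so vi is the middle locus and the order is l – vi – fl.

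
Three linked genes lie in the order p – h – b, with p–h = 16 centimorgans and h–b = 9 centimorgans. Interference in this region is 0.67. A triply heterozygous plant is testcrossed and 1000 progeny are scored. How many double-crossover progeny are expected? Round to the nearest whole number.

5

Map distances give recombination frequencies of 0.160 and 0.090 for the two intervals.
With interference 0.67 (so coincidence = 0.33), expected double-crossover frequency = 0.160 × 0.090 × 0.33 = 0.00475.
Expected number = 0.00475 × 1000 = 4.75 ≈ 5.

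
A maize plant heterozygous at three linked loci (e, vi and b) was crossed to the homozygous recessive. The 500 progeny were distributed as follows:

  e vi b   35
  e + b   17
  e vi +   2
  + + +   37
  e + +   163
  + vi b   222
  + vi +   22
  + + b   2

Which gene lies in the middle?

The two most frequent reciprocal classes, e + + and + vi b, are the parental types, so the F1 was e + + / + vi b.
The two rarest classes, e vi + and + + b, are the double crossovers. Comparing them with the parentals, only the vi allele has switched, so vi is the middle locus and the order is b – vi – e.

vi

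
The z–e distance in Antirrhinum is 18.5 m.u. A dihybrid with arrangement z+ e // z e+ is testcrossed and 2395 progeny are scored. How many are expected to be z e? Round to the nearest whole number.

222

A map distance of 18.5 m.u. corresponds to a recombination frequency of 0.185.
The F1 is z+ e / z e+, so z e is a recombinant gamete class with expected frequency r/2 = 0.185/2 = 0.0925.
Expected number = 0.0925 × 2395 = 221.54 ≈ 222.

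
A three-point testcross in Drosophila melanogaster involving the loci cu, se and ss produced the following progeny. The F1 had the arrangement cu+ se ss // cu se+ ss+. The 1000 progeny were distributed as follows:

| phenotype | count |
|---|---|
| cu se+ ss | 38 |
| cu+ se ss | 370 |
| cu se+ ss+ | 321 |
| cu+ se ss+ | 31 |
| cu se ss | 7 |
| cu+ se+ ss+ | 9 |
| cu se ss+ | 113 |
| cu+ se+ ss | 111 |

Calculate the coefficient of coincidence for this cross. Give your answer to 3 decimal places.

The two rarest classes, cu se ss and cu+ se+ ss+, are the double crossovers. Comparing them with the parentals, only the cu allele has switched, so cu is the middle locus and the order is se – cu – ss.
se–cu: (224 + 16)/1000 = 0.2400; cu–ss: (69 + 16)/1000 = 0.0850.
Expected DCO frequency = 0.2400 × 0.0850 ≈ 0.02040; observed = 16/1000 ≈ 0.01600.
Coefficient of coincidence = 0.01600/0.02040 ≈ 0.784.

0.784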